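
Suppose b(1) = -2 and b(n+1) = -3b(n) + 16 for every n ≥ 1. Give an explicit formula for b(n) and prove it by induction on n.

Claim: b(n) = 2·(-3)^n + 4.

Base case: b(1) = -2, and 2·(-3)^1 + 4 = -6 + 4 = -2.
Assume b(j) = 2·(-3)^j + 4 for some j ≥ 1.
Then b(j+1) = -3b(j) + 16 = -3·(2·(-3)^j + 4) + 16 = -6·(-3)^j − 12 + 16 = 2·(-3)^{j+1} + 4.
So the formula holds for j+1, and by induction b(n) = 2·(-3)^n + 4 for all n ≥ 1.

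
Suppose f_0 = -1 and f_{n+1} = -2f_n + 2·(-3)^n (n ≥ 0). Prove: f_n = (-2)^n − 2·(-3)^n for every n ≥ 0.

Base case: f_0 = -1, and (-2)^0 − 2·(-3)^0 = 1 − 2 = -1.
Assume f_r = (-2)^r − 2·(-3)^r for some r ≥ 0.
Then f_{r+1} = -2f_r + 2·(-3)^r = -2·((-2)^r − 2·(-3)^r) + 2·(-3)^r = (-2)^{r+1} + 4·(-3)^r + 2·(-3)^r = (-2)^{r+1} + 6·(-3)^r = (-2)^{r+1} − 2·(-3)^{r+1}.
By induction, f_n = (-2)^n − 2·(-3)^n for all n ≥ 0.

f_n = (-2)^n − 2·(-3)^n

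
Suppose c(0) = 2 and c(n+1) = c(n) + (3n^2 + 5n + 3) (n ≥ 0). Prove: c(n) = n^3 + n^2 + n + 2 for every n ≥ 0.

Base case: c(0) = 2, and 0^3 + 0^2 + 0 + 2 = 2.
Assume c(k) = k^3 + k^2 + k + 2.
Then c(k+1) = c(k) + (3k^2 + 5k + 3) = (k^3 + k^2 + k + 2) + (3k^2 + 5k + 3) = k^3 + 4k^2 + 6k + 5,
and (k+1)^3 + (k+1)^2 + (k+1) + 2 = k^3 + 4k^2 + 6k + 5.
By induction, c(n) = n^3 + n^2 + n + 2 for all n ≥ 0.

c(n) = n^3 + n^2 + n + 2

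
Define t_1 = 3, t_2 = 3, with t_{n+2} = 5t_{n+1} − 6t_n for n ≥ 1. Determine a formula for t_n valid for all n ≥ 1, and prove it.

Claim: t_n = 3·2^n − 3^n.

Base cases: t_1 = 3 and 3·2^1 − 3^1 = 3; t_2 = 3 and 3·2^2 − 3^2 = 3.
Assume t_j = 3·2^j − 3^j for all 1 ≤ j ≤ m, where m ≥ 2.
Then t_{m+1} = 5t_m − 6t_{m−1} = 5·(3·2^m − 3^m) − 6·(3·2^{m−1} − 3^{m−1}) = 3·(5·2 − 6)2^{m−1} − (5·3 − 6)3^{m−1} = 12·2^{m−1} − 9·3^{m−1} = 3·2^{m+1} − 3^{m+1}.
So the formula holds for m+1, and by strong induction t_n = 3·2^n − 3^n for all n ≥ 1.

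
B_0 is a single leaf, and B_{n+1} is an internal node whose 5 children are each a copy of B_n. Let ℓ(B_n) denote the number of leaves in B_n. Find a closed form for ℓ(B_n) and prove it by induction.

Claim: ℓ(B_n) = 5^n.

Base case: ℓ(B_0) = 1, and 5^0 = 1.
Assume ℓ(B_k) = 5^k.
Then ℓ(B_{k+1}) = 5·ℓ(B_k) = 5·5^k = 5^{k+1}.
So the formula holds for k+1, and by induction ℓ(B_n) = 5^n for all n ≥ 0.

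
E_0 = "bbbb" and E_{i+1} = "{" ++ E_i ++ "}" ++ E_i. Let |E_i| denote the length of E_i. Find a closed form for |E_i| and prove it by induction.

Claim: |E_i| = 6·2^i − 2.

Base case: |E_0| = 4, and 6·2^0 − 2 = 4.
Assume |E_k| = 6·2^k − 2.
Then |E_{k+1}| = 1 + |E_k| + 1 + |E_k| = 2|E_k| + 2 = 2(6·2^k − 2) + 2 = 6·2^{k+1} − 4 + 2 = 6·2^{k+1} − 2.
By induction, |E_i| = 6·2^i − 2 for all i ≥ 0.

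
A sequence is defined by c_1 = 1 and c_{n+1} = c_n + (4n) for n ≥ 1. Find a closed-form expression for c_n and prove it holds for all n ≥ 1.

Claim: c_n = 2n^2 − 2n + 1.

Base case: c_1 = 1, and 2·1^2 − 2·1 + 1 = 1.
Assume c_k = 2k^2 − 2k + 1.
Then c_{k+1} = c_k + (4k) = (2k^2 − 2k + 1) + (4k) = 2k^2 + 2k + 1,
and 2·(k+1)^2 − 2·(k+1) + 1 = 2k^2 + 2k + 1.
Hence c_n = 2n^2 − 2n + 1 for every n ≥ 1, by induction.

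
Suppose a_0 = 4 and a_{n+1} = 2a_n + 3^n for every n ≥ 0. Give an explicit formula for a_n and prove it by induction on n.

Claim: a_n = 3·2^n + 3^n.

Base case: a_0 = 4, and 3·2^0 + 3^0 = 3 + 1 = 4.
Assume a_k = 3·2^k + 3^k for some k ≥ 0.
Then a_{k+1} = 2a_k + 3^k = 2·(3·2^k + 3^k) + 3^k = 3·2^{k+1} + 2·3^k + 3^k = 3·2^{k+1} + 3·3^k = 3·2^{k+1} + 3^{k+1}.
By induction, a_n = 3·2^n + 3^n for all n ≥ 0.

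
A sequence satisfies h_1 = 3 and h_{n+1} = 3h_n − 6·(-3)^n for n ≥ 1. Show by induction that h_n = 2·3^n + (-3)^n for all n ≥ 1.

Base case: h_1 = 3, and 2·3^1 + (-3)^1 = 6 − 3 = 3.
Assume h_j = 2·3^j + (-3)^j for some j ≥ 1.
Then h_{j+1} = 3h_j − 6·(-3)^j = 3·(2·3^j + (-3)^j) − 6·(-3)^j = 2·3^{j+1} + 3·(-3)^j − 6·(-3)^j = 2·3^{j+1} − 3·(-3)^j = 2·3^{j+1} + (-3)^{j+1}.
So the formula holds for j+1, and by induction h_n = 2·3^n + (-3)^n for all n ≥ 1.

h_n = 2·3^n + (-3)^n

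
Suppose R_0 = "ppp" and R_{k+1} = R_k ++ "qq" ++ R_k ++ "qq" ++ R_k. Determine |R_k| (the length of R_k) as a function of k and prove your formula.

Claim: |R_k| = 5·3^k − 2.

Base case: |R_0| = 3, and 5·3^0 − 2 = 3.
Assume |R_m| = 5·3^m − 2.
Then |R_{m+1}| = 3|R_m| + 4 = 3(5·3^m − 2) + 4 = 5·3^{m+1} − 6 + 4 = 5·3^{m+1} − 2.
So the formula holds for m+1, and by induction |R_k| = 5·3^k − 2 for all k ≥ 0.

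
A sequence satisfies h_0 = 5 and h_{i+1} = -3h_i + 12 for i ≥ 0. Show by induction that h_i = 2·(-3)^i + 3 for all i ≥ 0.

Base case: h_0 = 5, and 2·(-3)^0 + 3 = 2 + 3 = 5.
Assume h_k = 2·(-3)^k + 3 for some k ≥ 0.
Then h_{k+1} = -3h_k + 12 = -3·(2·(-3)^k + 3) + 12 = -6·(-3)^k − 9 + 12 = 2·(-3)^{k+1} + 3.
So the formula holds for k+1, and by induction h_i = 2·(-3)^i + 3 for all i ≥ 0.

h_i = 2·(-3)^i + 3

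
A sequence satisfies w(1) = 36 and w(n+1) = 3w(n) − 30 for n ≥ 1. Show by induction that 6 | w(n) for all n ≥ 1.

Base case: w(1) = 36 = 6·6, so 6 | w(1).
Assume 6 | w(m), so w(m) = 6t for some integer t.
Then w(m+1) = 3w(m) − 30 = 3·(6t) − 30 = 6(3t − 5), so 6 | w(m+1).
This completes the inductive step, so 6 | w(n) for all n ≥ 1.

6 | w(n)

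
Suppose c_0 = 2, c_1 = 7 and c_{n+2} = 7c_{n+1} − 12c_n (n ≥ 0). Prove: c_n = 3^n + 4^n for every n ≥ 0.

Base cases: c_0 = 2 and 3^0 + 4^0 = 2; c_1 = 7 and 3^1 + 4^1 = 7.
Assume c_j = 3^j + 4^j for all 0 ≤ j ≤ r, where r ≥ 1.
Then c_{r+1} = 7c_r − 12c_{r−1} = 7·(3^r + 4^r) − 12·(3^{r−1} + 4^{r−1}) = (7·3 − 12)3^{r−1} + (7·4 − 12)4^{r−1} = 9·3^{r−1} + 16·4^{r−1} = 3^{r+1} + 4^{r+1}.
This completes the inductive step, so c_n = 3^n + 4^n for all n ≥ 0.

c_n = 3^n + 4^n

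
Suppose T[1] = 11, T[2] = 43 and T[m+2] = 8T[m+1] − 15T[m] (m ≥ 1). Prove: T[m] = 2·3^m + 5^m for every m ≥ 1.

Base cases: T[1] = 11 and 2·3^1 + 5^1 = 11; T[2] = 43 and 2·3^2 + 5^2 = 43.
Assume T[j] = 2·3^j + 5^j for all 1 ≤ j ≤ r, where r ≥ 2.
Then T[r+1] = 8T[r] − 15T[r−1] = 8·(2·3^r + 5^r) − 15·(2·3^{r−1} + 5^{r−1}) = 2·(8·3 − 15)3^{r−1} + (8·5 − 15)5^{r−1} = 18·3^{r−1} + 25·5^{r−1} = 2·3^{r+1} + 5^{r+1}.
So the formula holds for r+1, and by strong induction T[m] = 2·3^m + 5^m for all m ≥ 1.

T[m] = 2·3^m + 5^m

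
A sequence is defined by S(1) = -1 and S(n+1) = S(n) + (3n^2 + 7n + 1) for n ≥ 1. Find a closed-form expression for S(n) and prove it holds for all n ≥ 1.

Claim: S(n) = n^3 + 2n^2 − 2n − 2.

Base case: S(1) = -1, and 1^3 + 2·1^2 − 2·1 − 2 = -1.
Assume S(m) = m^3 + 2m^2 − 2m − 2.
Then S(m+1) = S(m) + (3m^2 + 7m + 1) = (m^3 + 2m^2 − 2m − 2) + (3m^2 + 7m + 1) = m^3 + 5m^2 + 5m − 1,
and (m+1)^3 + 2·(m+1)^2 − 2·(m+1) − 2 = m^3 + 5m^2 + 5m − 1.
Hence S(n) = n^3 + 2n^2 − 2n − 2 for every n ≥ 1, by induction.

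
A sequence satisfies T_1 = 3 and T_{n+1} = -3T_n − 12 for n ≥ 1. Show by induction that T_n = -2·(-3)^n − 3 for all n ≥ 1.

Base case: T_1 = 3, and -2·(-3)^1 − 3 = 6 − 3 = 3.
Assume T_j = -2·(-3)^j − 3 for some j ≥ 1.
Then T_{j+1} = -3T_j − 12 = -3·(-2·(-3)^j − 3) − 12 = 6·(-3)^j + 9 − 12 = -2·(-3)^{j+1} − 3.
Hence T_n = -2·(-3)^n − 3 for every n ≥ 1, by induction.

T_n = -2·(-3)^n − 3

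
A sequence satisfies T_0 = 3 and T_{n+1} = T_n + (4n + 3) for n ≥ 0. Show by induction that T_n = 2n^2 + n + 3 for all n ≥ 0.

Base case: T_0 = 3, and 2·0^2 + 0 + 3 = 3.
Assume T_j = 2j^2 + j + 3.
Then T_{j+1} = T_j + (4j + 3) = (2j^2 + j + 3) + (4j + 3) = 2j^2 + 5j + 6,
and 2·(j+1)^2 + (j+1) + 3 = 2j^2 + 5j + 6.
By induction, T_n = 2n^2 + n + 3 for all n ≥ 0.

T_n = 2n^2 + n + 3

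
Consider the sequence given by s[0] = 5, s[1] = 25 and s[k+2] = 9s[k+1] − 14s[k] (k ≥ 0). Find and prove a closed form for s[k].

Claim: s[k] = 3·7^k + 2·2^k.

Base cases: s[0] = 5 and 3·7^0 + 2·2^0 = 5; s[1] = 25 and 3·7^1 + 2·2^1 = 25.
Assume s[i] = 3·7^i + 2·2^i for all 0 ≤ i ≤ j, where j ≥ 1.
Then s[j+1] = 9s[j] − 14s[j−1] = 9·(3·7^j + 2·2^j) − 14·(3·7^{j−1} + 2·2^{j−1}) = 3·(9·7 − 14)7^{j−1} + 2·(9·2 − 14)2^{j−1} = 147·7^{j−1} + 8·2^{j−1} = 3·7^{j+1} + 2·2^{j+1}.
By strong induction, s[k] = 3·7^k + 2·2^k for all k ≥ 0.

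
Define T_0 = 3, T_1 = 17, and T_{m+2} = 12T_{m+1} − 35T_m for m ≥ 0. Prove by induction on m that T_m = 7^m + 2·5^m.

Base cases: T_0 = 3 and 7^0 + 2·5^0 = 3; T_1 = 17 and 7^1 + 2·5^1 = 17.
Assume T_j = 7^j + 2·5^j for all 0 ≤ j ≤ r, where r ≥ 1.
Then T_{r+1} = 12T_r − 35T_{r−1} = 12·(7^r + 2·5^r) − 35·(7^{r−1} + 2·5^{r−1}) = (12·7 − 35)7^{r−1} + 2·(12·5 − 35)5^{r−1} = 49·7^{r−1} + 50·5^{r−1} = 7^{r+1} + 2·5^{r+1}.
So the formula holds for r+1, and by strong induction T_m = 7^m + 2·5^m for all m ≥ 0.

T_m = 7^m + 2·5^m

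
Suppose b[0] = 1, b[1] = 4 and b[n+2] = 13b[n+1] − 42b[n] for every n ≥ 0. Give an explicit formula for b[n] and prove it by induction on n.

Claim: b[n] = 3·6^n − 2·7^n.

Base cases: b[0] = 1 and 3·6^0 − 2·7^0 = 1; b[1] = 4 and 3·6^1 − 2·7^1 = 4.
Assume b[j] = 3·6^j − 2·7^j for all 0 ≤ j ≤ m, where m ≥ 1.
Then b[m+1] = 13b[m] − 42b[m−1] = 13·(3·6^m − 2·7^m) − 42·(3·6^{m−1} − 2·7^{m−1}) = 3·(13·6 − 42)6^{m−1} − 2·(13·7 − 42)7^{m−1} = 108·6^{m−1} − 98·7^{m−1} = 3·6^{m+1} − 2·7^{m+1}.
By strong induction, b[n] = 3·6^n − 2·7^n for all n ≥ 0.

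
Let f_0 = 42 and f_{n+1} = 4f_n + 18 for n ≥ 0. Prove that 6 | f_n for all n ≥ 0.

Base case: f_0 = 42 = 6·7, so 6 | f_0.
Assume 6 | f_k, so f_k = 6t for some integer t.
Then f_{k+1} = 4f_k + 18 = 4·(6t) + 18 = 6(4t + 3), so 6 | f_{k+1}.
By induction, 6 | f_n for all n ≥ 0.

6 | f_n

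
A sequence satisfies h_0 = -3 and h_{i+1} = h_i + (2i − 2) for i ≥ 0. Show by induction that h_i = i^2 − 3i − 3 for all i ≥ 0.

Base case: h_0 = -3, and 0^2 − 3·0 − 3 = -3.
Assume h_m = m^2 − 3m − 3.
Then h_{m+1} = h_m + (2m − 2) = (m^2 − 3m − 3) + (2m − 2) = m^2 − m − 5,
and (m+1)^2 − 3·(m+1) − 3 = m^2 − m − 5.
By induction, h_i = i^2 − 3i − 3 for all i ≥ 0.

h_i = i^2 − 3i − 3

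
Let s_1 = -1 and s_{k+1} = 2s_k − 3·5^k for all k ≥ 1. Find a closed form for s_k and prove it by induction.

Claim: s_k = 2·2^k − 5^k.

Base case: s_1 = -1, and 2·2^1 − 5^1 = 4 − 5 = -1.
Assume s_m = 2·2^m − 5^m for some m ≥ 1.
Then s_{m+1} = 2s_m − 3·5^m = 2·(2·2^m − 5^m) − 3·5^m = 2·2^{m+1} − 2·5^m − 3·5^m = 2·2^{m+1} − 5·5^m = 2·2^{m+1} − 5^{m+1}.
By induction, s_k = 2·2^k − 5^k for all k ≥ 1.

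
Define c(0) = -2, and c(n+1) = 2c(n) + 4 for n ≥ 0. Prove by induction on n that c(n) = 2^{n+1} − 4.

Base case: c(0) = -2, and 2^{0+1} − 4 = 2 − 4 = -2.
Assume c(r) = 2^{r+1} − 4 for some r ≥ 0.
Then c(r+1) = 2c(r) + 4 = 2·(2^{r+1} − 4) + 4 = 2^{r+2} − 8 + 4 = 2^{r+2} − 4.
Hence c(n) = 2^{n+1} − 4 for every n ≥ 0, by induction.

c(n) = 2^{n+1} − 4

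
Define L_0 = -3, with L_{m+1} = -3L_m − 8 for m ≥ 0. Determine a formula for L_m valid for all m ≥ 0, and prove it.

Claim: L_m = -(-3)^m − 2.

Base case: L_0 = -3, and -(-3)^0 − 2 = -1 − 2 = -3.
Assume L_r = -(-3)^r − 2 for some r ≥ 0.
Then L_{r+1} = -3L_r − 8 = -3·(-(-3)^r − 2) − 8 = 3·(-3)^r + 6 − 8 = -(-3)^{r+1} − 2.
This completes the inductive step, so L_m = -(-3)^m − 2 for all m ≥ 0.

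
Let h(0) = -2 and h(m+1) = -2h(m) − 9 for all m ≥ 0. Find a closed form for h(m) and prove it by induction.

Claim: h(m) = (-2)^m − 3.

Base case: h(0) = -2, and (-2)^0 − 3 = 1 − 3 = -2.
Assume h(k) = (-2)^k − 3 for some k ≥ 0.
Then h(k+1) = -2h(k) − 9 = -2·((-2)^k − 3) − 9 = -2·(-2)^k + 6 − 9 = (-2)^{k+1} − 3.
By induction, h(m) = (-2)^m − 3 for all m ≥ 0.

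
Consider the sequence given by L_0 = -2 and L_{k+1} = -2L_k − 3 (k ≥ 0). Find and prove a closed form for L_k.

Claim: L_k = -(-2)^k − 1.

Base case: L_0 = -2, and -(-2)^0 − 1 = -1 − 1 = -2.
Assume L_m = -(-2)^m − 1 for some m ≥ 0.
Then L_{m+1} = -2L_m − 3 = -2·(-(-2)^m − 1) − 3 = 2·(-2)^m + 2 − 3 = -(-2)^{m+1} − 1.
This completes the inductive step, so L_k = -(-2)^k − 1 for all k ≥ 0.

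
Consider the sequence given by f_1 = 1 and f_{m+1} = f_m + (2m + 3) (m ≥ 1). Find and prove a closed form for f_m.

Claim: f_m = m^2 + 2m − 2.

Base case: f_1 = 1, and 1^2 + 2·1 − 2 = 1.
Assume f_k = k^2 + 2k − 2.
Then f_{k+1} = f_k + (2k + 3) = (k^2 + 2k − 2) + (2k + 3) = k^2 + 4k + 1,
and (k+1)^2 + 2·(k+1) − 2 = k^2 + 4k + 1.
By induction, f_m = m^2 + 2m − 2 for all m ≥ 1.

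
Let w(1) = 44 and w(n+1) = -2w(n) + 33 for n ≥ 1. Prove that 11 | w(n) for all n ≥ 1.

Base case: w(1) = 44 = 11·4, so 11 | w(1).
Assume 11 | w(k), so w(k) = 11t for some integer t.
Then w(k+1) = -2w(k) + 33 = -2·(11t) + 33 = 11(-2t + 3), so 11 | w(k+1).
This completes the inductive step, so 11 | w(n) for all n ≥ 1.

11 | w(n)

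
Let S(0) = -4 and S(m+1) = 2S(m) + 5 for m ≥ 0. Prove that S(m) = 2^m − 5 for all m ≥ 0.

Base case: S(0) = -4, and 2^0 − 5 = 1 − 5 = -4.
Assume S(j) = 2^j − 5 for some j ≥ 0.
Then S(j+1) = 2S(j) + 5 = 2·(2^j − 5) + 5 = 2^{j+1} − 10 + 5 = 2^{j+1} − 5.
So the formula holds for j+1, and by induction S(m) = 2^m − 5 for all m ≥ 0.

S(m) = 2^m − 5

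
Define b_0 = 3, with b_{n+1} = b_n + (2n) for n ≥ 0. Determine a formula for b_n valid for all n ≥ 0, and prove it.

Claim: b_n = n^2 − n + 3.

Base case: b_0 = 3, and 0^2 − 0 + 3 = 3.
Assume b_m = m^2 − m + 3.
Then b_{m+1} = b_m + (2m) = (m^2 − m + 3) + (2m) = m^2 + m + 3,
and (m+1)^2 − (m+1) + 3 = m^2 + m + 3.
Hence b_n = n^2 − n + 3 for every n ≥ 0, by induction.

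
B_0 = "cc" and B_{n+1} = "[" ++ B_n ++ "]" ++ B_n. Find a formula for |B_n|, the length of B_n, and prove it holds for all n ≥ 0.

Claim: |B_n| = 2^{n+2} − 2.

Base case: |B_0| = 2, and 2^{0+2} − 2 = 2.
Assume |B_k| = 2^{k+2} − 2.
Then |B_{k+1}| = 1 + |B_k| + 1 + |B_k| = 2|B_k| + 2 = 2(2^{k+2} − 2) + 2 = 2^{k+3} − 4 + 2 = 2^{k+3} − 2.
By induction, |B_n| = 2^{n+2} − 2 for all n ≥ 0.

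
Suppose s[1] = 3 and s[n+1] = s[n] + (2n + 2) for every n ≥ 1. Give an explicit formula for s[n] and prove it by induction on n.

Claim: s[n] = n^2 + n + 1.

Base case: s[1] = 3, and 1^2 + 1 + 1 = 3.
Assume s[j] = j^2 + j + 1.
Then s[j+1] = s[j] + (2j + 2) = (j^2 + j + 1) + (2j + 2) = j^2 + 3j + 3,
and (j+1)^2 + (j+1) + 1 = j^2 + 3j + 3.
Hence s[n] = n^2 + n + 1 for every n ≥ 1, by induction.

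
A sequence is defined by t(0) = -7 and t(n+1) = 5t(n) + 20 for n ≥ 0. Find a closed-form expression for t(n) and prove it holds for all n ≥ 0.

Claim: t(n) = -2·5^n − 5.

Base case: t(0) = -7, and -2·5^0 − 5 = -2 − 5 = -7.
Assume t(r) = -2·5^r − 5 for some r ≥ 0.
Then t(r+1) = 5t(r) + 20 = 5·(-2·5^r − 5) + 20 = -10·5^r − 25 + 20 = -2·5^{r+1} − 5.
So the formula holds for r+1, and by induction t(n) = -2·5^n − 5 for all n ≥ 0.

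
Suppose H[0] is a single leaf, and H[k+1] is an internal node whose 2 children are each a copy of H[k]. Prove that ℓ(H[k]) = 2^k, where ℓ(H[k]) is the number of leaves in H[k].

Base case: ℓ(H[0]) = 1, and 2^0 = 1.
Assume ℓ(H[r]) = 2^r.
Then ℓ(H[r+1]) = 2·ℓ(H[r]) = 2·2^r = 2^{r+1}.
Hence ℓ(H[k]) = 2^k for every k ≥ 0, by induction.

ℓ(H[k]) = 2^k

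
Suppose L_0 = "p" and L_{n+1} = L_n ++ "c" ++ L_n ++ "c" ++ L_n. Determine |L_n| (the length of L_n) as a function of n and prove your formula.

Claim: |L_n| = 2·3^n − 1.

Base case: |L_0| = 1, and 2·3^0 − 1 = 1.
Assume |L_m| = 2·3^m − 1.
Then |L_{m+1}| = 3|L_m| + 2 = 3(2·3^m − 1) + 2 = 2·3^{m+1} − 3 + 2 = 2·3^{m+1} − 1.
By induction, |L_n| = 2·3^n − 1 for all n ≥ 0.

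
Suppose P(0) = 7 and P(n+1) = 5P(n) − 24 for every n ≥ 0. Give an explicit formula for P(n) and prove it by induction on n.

Claim: P(n) = 5^n + 6.

Base case: P(0) = 7, and 5^0 + 6 = 1 + 6 = 7.
Assume P(r) = 5^r + 6 for some r ≥ 0.
Then P(r+1) = 5P(r) − 24 = 5·(5^r + 6) − 24 = 5^{r+1} + 30 − 24 = 5^{r+1} + 6.
By induction, P(n) = 5^n + 6 for all n ≥ 0.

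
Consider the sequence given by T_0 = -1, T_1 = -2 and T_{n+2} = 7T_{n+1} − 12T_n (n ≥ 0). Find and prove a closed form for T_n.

Claim: T_n = 4^n − 2·3^n.

Base cases: T_0 = -1 and 4^0 − 2·3^0 = -1; T_1 = -2 and 4^1 − 2·3^1 = -2.
Assume T_j = 4^j − 2·3^j for all 0 ≤ j ≤ k, where k ≥ 1.
Then T_{k+1} = 7T_k − 12T_{k−1} = 7·(4^k − 2·3^k) − 12·(4^{k−1} − 2·3^{k−1}) = (7·4 − 12)4^{k−1} − 2·(7·3 − 12)3^{k−1} = 16·4^{k−1} − 18·3^{k−1} = 4^{k+1} − 2·3^{k+1}.
This completes the inductive step, so T_n = 4^n − 2·3^n for all n ≥ 0.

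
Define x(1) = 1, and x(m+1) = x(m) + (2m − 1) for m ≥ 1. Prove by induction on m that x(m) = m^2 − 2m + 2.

Base case: x(1) = 1, and 1^2 − 2·1 + 2 = 1.
Assume x(r) = r^2 − 2r + 2.
Then x(r+1) = x(r) + (2r − 1) = (r^2 − 2r + 2) + (2r − 1) = r^2 + 1,
and (r+1)^2 − 2·(r+1) + 2 = r^2 + 1.
By induction, x(m) = m^2 − 2m + 2 for all m ≥ 1.

x(m) = m^2 − 2m + 2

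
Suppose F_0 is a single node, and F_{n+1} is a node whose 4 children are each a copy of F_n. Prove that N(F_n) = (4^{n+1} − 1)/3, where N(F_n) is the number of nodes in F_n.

Base case: N(F_0) = 1, and (4^{0+1} − 1)/3 = 1.
Assume N(F_j) = (4^{j+1} − 1)/3.
Then N(F_{j+1}) = 1 + 4N(F_j) = 1 + 4·(4^{j+1} − 1)/3 = 1 + (4^{j+2} − 4)/3 = (3 + 4^{j+2} − 4)/3 = (4^{j+2} − 1)/3.
Hence N(F_n) = (4^{n+1} − 1)/3 for every n ≥ 0, by induction.

N(F_n) = (4^{n+1} − 1)/3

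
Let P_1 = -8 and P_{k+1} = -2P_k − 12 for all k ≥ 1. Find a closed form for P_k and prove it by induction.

Claim: P_k = 2·(-2)^k − 4.

Base case: P_1 = -8, and 2·(-2)^1 − 4 = -4 − 4 = -8.
Assume P_r = 2·(-2)^r − 4 for some r ≥ 1.
Then P_{r+1} = -2P_r − 12 = -2·(2·(-2)^r − 4) − 12 = -4·(-2)^r + 8 − 12 = 2·(-2)^{r+1} − 4.
Hence P_k = 2·(-2)^k − 4 for every k ≥ 1, by induction.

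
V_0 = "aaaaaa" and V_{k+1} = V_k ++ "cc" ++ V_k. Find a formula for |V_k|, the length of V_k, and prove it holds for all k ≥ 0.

Claim: |V_k| = 2^{k+3} − 2.

Base case: |V_0| = 6, and 2^{0+3} − 2 = 6.
Assume |V_m| = 2^{m+3} − 2.
Then |V_{m+1}| = |V_m| + 2 + |V_m| = 2|V_m| + 2 = 2(2^{m+3} − 2) + 2 = 2^{m+1+3} − 4 + 2 = 2^{m+1+3} − 2.
By induction, |V_k| = 2^{k+3} − 2 for all k ≥ 0.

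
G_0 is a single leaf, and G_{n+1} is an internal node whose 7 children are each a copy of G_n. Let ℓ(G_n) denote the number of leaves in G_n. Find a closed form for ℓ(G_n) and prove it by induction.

Claim: ℓ(G_n) = 7^n.

Base case: ℓ(G_0) = 1, and 7^0 = 1.
Assume ℓ(G_j) = 7^j.
Then ℓ(G_{j+1}) = 7·ℓ(G_j) = 7·7^j = 7^{j+1}.
By induction, ℓ(G_n) = 7^n for all n ≥ 0.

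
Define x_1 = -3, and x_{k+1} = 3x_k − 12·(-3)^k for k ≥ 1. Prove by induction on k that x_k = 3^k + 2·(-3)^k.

Base case: x_1 = -3, and 3^1 + 2·(-3)^1 = 3 − 6 = -3.
Assume x_m = 3^m + 2·(-3)^m for some m ≥ 1.
Then x_{m+1} = 3x_m − 12·(-3)^m = 3·(3^m + 2·(-3)^m) − 12·(-3)^m = 3^{m+1} + 6·(-3)^m − 12·(-3)^m = 3^{m+1} − 6·(-3)^m = 3^{m+1} + 2·(-3)^{m+1}.
So the formula holds for m+1, and by induction x_k = 3^k + 2·(-3)^k for all k ≥ 1.

x_k = 3^k + 2·(-3)^k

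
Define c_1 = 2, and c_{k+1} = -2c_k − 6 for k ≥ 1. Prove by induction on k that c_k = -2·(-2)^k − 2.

Base case: c_1 = 2, and -2·(-2)^1 − 2 = 4 − 2 = 2.
Assume c_m = -2·(-2)^m − 2 for some m ≥ 1.
Then c_{m+1} = -2c_m − 6 = -2·(-2·(-2)^m − 2) − 6 = 4·(-2)^m + 4 − 6 = -2·(-2)^{m+1} − 2.
Hence c_k = -2·(-2)^k − 2 for every k ≥ 1, by induction.

c_k = -2·(-2)^k − 2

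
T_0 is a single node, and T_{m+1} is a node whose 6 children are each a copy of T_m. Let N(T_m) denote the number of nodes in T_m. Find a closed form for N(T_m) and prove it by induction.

Claim: N(T_m) = (6^{m+1} − 1)/5.

Base case: N(T_0) = 1, and (6^{0+1} − 1)/5 = 1.
Assume N(T_r) = (6^{r+1} − 1)/5.
Then N(T_{r+1}) = 1 + 6N(T_r) = 1 + 6·(6^{r+1} − 1)/5 = 1 + (6^{r+2} − 6)/5 = (5 + 6^{r+2} − 6)/5 = (6^{r+2} − 1)/5.
By induction, N(T_m) = (6^{m+1} − 1)/5 for all m ≥ 0.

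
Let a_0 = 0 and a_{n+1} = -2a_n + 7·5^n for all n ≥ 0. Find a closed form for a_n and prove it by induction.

Claim: a_n = -(-2)^n + 5^n.

Base case: a_0 = 0, and -(-2)^0 + 5^0 = -1 + 1 = 0.
Assume a_m = -(-2)^m + 5^m for some m ≥ 0.
Then a_{m+1} = -2a_m + 7·5^m = -2·(-(-2)^m + 5^m) + 7·5^m = -(-2)^{m+1} − 2·5^m + 7·5^m = -(-2)^{m+1} + 5·5^m = -(-2)^{m+1} + 5^{m+1}.
By induction, a_n = -(-2)^n + 5^n for all n ≥ 0.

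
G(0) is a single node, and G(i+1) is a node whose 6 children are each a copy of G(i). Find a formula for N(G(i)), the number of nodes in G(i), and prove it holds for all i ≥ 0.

Claim: N(G(i)) = (6^{i+1} − 1)/5.

Base case: N(G(0)) = 1, and (6^{0+1} − 1)/5 = 1.
Assume N(G(r)) = (6^{r+1} − 1)/5.
Then N(G(r+1)) = 1 + 6N(G(r)) = 1 + 6·(6^{r+1} − 1)/5 = 1 + (6^{r+2} − 6)/5 = (5 + 6^{r+2} − 6)/5 = (6^{r+2} − 1)/5.
By induction, N(G(i)) = (6^{i+1} − 1)/5 for all i ≥ 0.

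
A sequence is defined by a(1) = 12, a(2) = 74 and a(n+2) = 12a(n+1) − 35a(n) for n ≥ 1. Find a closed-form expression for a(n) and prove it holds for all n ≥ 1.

Claim: a(n) = 5^n + 7^n.

Base cases: a(1) = 12 and 5^1 + 7^1 = 12; a(2) = 74 and 5^2 + 7^2 = 74.
Assume a(j) = 5^j + 7^j for all 1 ≤ j ≤ k, where k ≥ 2.
Then a(k+1) = 12a(k) − 35a(k−1) = 12·(5^k + 7^k) − 35·(5^{k−1} + 7^{k−1}) = (12·5 − 35)5^{k−1} + (12·7 − 35)7^{k−1} = 25·5^{k−1} + 49·7^{k−1} = 5^{k+1} + 7^{k+1}.
Hence a(n) = 5^n + 7^n for every n ≥ 1, by strong induction.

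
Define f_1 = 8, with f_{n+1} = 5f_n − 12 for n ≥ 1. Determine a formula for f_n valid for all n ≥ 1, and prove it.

Claim: f_n = 5^n + 3.

Base case: f_1 = 8, and 5^1 + 3 = 5 + 3 = 8.
Assume f_j = 5^j + 3 for some j ≥ 1.
Then f_{j+1} = 5f_j − 12 = 5·(5^j + 3) − 12 = 5^{j+1} + 15 − 12 = 5^{j+1} + 3.
By induction, f_n = 5^n + 3 for all n ≥ 1.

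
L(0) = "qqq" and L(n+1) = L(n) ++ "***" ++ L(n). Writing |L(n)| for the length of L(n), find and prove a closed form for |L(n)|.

Claim: |L(n)| = 6·2^n − 3.

Base case: |L(0)| = 3, and 6·2^0 − 3 = 3.
Assume |L(m)| = 6·2^m − 3.
Then |L(m+1)| = |L(m)| + 3 + |L(m)| = 2|L(m)| + 3 = 2(6·2^m − 3) + 3 = 6·2^{m+1} − 6 + 3 = 6·2^{m+1} − 3.
So the formula holds for m+1, and by induction |L(n)| = 6·2^n − 3 for all n ≥ 0.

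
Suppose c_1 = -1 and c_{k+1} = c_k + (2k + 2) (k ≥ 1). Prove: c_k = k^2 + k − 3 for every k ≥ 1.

Base case: c_1 = -1, and 1^2 + 1 − 3 = -1.
Assume c_j = j^2 + j − 3.
Then c_{j+1} = c_j + (2j + 2) = (j^2 + j − 3) + (2j + 2) = j^2 + 3j − 1,
and (j+1)^2 + (j+1) − 3 = j^2 + 3j − 1.
By induction, c_k = k^2 + k − 3 for all k ≥ 1.

c_k = k^2 + k − 3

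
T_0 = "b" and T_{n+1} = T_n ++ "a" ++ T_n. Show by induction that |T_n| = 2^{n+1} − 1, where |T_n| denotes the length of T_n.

Base case: |T_0| = 1, and 2^{0+1} − 1 = 1.
Assume |T_j| = 2^{j+1} − 1.
Then |T_{j+1}| = |T_j| + 1 + |T_j| = 2|T_j| + 1 = 2(2^{j+1} − 1) + 1 = 2^{j+2} − 2 + 1 = 2^{j+2} − 1.
By induction, |T_n| = 2^{n+1} − 1 for all n ≥ 0.

|T_n| = 2^{n+1} − 1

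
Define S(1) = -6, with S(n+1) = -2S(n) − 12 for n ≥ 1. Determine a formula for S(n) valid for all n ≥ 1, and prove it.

Claim: S(n) = (-2)^n − 4.

Base case: S(1) = -6, and (-2)^1 − 4 = -2 − 4 = -6.
Assume S(m) = (-2)^m − 4 for some m ≥ 1.
Then S(m+1) = -2S(m) − 12 = -2·((-2)^m − 4) − 12 = -2·(-2)^m + 8 − 12 = (-2)^{m+1} − 4.
This completes the inductive step, so S(n) = (-2)^n − 4 for all n ≥ 1.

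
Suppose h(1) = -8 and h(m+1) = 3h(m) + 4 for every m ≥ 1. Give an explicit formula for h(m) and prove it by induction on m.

Claim: h(m) = -2·3^m − 2.

Base case: h(1) = -8, and -2·3^1 − 2 = -6 − 2 = -8.
Assume h(k) = -2·3^k − 2 for some k ≥ 1.
Then h(k+1) = 3h(k) + 4 = 3·(-2·3^k − 2) + 4 = -6·3^k − 6 + 4 = -2·3^{k+1} − 2.
By induction, h(m) = -2·3^m − 2 for all m ≥ 1.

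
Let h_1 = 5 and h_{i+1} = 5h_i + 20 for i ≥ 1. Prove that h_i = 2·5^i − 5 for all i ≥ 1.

Base case: h_1 = 5, and 2·5^1 − 5 = 10 − 5 = 5.
Assume h_r = 2·5^r − 5 for some r ≥ 1.
Then h_{r+1} = 5h_r + 20 = 5·(2·5^r − 5) + 20 = 10·5^r − 25 + 20 = 2·5^{r+1} − 5.
This completes the inductive step, so h_i = 2·5^i − 5 for all i ≥ 1.

h_i = 2·5^i − 5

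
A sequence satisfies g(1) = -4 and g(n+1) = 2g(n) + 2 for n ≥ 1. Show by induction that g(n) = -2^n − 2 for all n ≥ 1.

Base case: g(1) = -4, and -2^1 − 2 = -2 − 2 = -4.
Assume g(m) = -2^m − 2 for some m ≥ 1.
Then g(m+1) = 2g(m) + 2 = 2·(-2^m − 2) + 2 = -2^{m+1} − 4 + 2 = -2^{m+1} − 2.
So the formula holds for m+1, and by induction g(n) = -2^n − 2 for all n ≥ 1.

g(n) = -2^n − 2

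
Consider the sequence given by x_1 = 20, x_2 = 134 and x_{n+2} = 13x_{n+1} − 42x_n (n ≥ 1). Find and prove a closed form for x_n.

Claim: x_n = 2·7^n + 6^n.

Base cases: x_1 = 20 and 2·7^1 + 6^1 = 20; x_2 = 134 and 2·7^2 + 6^2 = 134.
Assume x_i = 2·7^i + 6^i for all 1 ≤ i ≤ j, where j ≥ 2.
Then x_{j+1} = 13x_j − 42x_{j−1} = 13·(2·7^j + 6^j) − 42·(2·7^{j−1} + 6^{j−1}) = 2·(13·7 − 42)7^{j−1} + (13·6 − 42)6^{j−1} = 98·7^{j−1} + 36·6^{j−1} = 2·7^{j+1} + 6^{j+1}.
This completes the inductive step, so x_n = 2·7^n + 6^n for all n ≥ 1.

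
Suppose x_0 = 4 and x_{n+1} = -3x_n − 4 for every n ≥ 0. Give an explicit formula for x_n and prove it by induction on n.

Claim: x_n = 5·(-3)^n − 1.

Base case: x_0 = 4, and 5·(-3)^0 − 1 = 5 − 1 = 4.
Assume x_m = 5·(-3)^m − 1 for some m ≥ 0.
Then x_{m+1} = -3x_m − 4 = -3·(5·(-3)^m − 1) − 4 = -15·(-3)^m + 3 − 4 = 5·(-3)^{m+1} − 1.
By induction, x_n = 5·(-3)^n − 1 for all n ≥ 0.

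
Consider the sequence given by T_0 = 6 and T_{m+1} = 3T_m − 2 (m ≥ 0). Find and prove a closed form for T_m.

Claim: T_m = 5·3^m + 1.

Base case: T_0 = 6, and 5·3^0 + 1 = 5 + 1 = 6.
Assume T_k = 5·3^k + 1 for some k ≥ 0.
Then T_{k+1} = 3T_k − 2 = 3·(5·3^k + 1) − 2 = 15·3^k + 3 − 2 = 5·3^{k+1} + 1.
This completes the inductive step, so T_m = 5·3^m + 1 for all m ≥ 0.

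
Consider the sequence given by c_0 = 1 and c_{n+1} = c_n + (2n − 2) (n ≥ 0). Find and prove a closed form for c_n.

Claim: c_n = n^2 − 3n + 1.

Base case: c_0 = 1, and 0^2 − 3·0 + 1 = 1.
Assume c_r = r^2 − 3r + 1.
Then c_{r+1} = c_r + (2r − 2) = (r^2 − 3r + 1) + (2r − 2) = r^2 − r − 1,
and (r+1)^2 − 3·(r+1) + 1 = r^2 − r − 1.
By induction, c_n = n^2 − 3n + 1 for all n ≥ 0.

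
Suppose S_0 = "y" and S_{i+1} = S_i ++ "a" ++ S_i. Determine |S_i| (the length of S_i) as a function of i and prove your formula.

Claim: |S_i| = 2^{i+1} − 1.

Base case: |S_0| = 1, and 2^{0+1} − 1 = 1.
Assume |S_k| = 2^{k+1} − 1.
Then |S_{k+1}| = |S_k| + 1 + |S_k| = 2|S_k| + 1 = 2(2^{k+1} − 1) + 1 = 2^{k+2} − 2 + 1 = 2^{k+2} − 1.
By induction, |S_i| = 2^{i+1} − 1 for all i ≥ 0.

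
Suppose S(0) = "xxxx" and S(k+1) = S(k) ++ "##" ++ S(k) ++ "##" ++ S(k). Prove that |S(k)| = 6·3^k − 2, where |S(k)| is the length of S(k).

Base case: |S(0)| = 4, and 6·3^0 − 2 = 4.
Assume |S(r)| = 6·3^r − 2.
Then |S(r+1)| = 3|S(r)| + 4 = 3(6·3^r − 2) + 4 = 6·3^{r+1} − 6 + 4 = 6·3^{r+1} − 2.
So the formula holds for r+1, and by induction |S(k)| = 6·3^k − 2 for all k ≥ 0.

|S(k)| = 6·3^k − 2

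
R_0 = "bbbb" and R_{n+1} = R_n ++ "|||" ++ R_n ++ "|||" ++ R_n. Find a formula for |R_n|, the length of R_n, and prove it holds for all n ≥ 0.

Claim: |R_n| = 7·3^n − 3.

Base case: |R_0| = 4, and 7·3^0 − 3 = 4.
Assume |R_r| = 7·3^r − 3.
Then |R_{r+1}| = 3|R_r| + 6 = 3(7·3^r − 3) + 6 = 7·3^{r+1} − 9 + 6 = 7·3^{r+1} − 3.
So the formula holds for r+1, and by induction |R_n| = 7·3^n − 3 for all n ≥ 0.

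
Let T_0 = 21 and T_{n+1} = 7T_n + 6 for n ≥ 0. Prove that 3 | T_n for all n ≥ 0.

Base case: T_0 = 21 = 3·7, so 3 | T_0.
Assume 3 | T_m, so T_m = 3t for some integer t.
Then T_{m+1} = 7T_m + 6 = 7·(3t) + 6 = 3(7t + 2), so 3 | T_{m+1}.
So the property holds for m+1, and by induction 3 | T_n for all n ≥ 0.

3 | T_n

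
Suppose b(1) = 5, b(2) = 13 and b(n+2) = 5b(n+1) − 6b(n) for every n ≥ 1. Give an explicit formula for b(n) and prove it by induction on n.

Claim: b(n) = 2^n + 3^n.

Base cases: b(1) = 5 and 2^1 + 3^1 = 5; b(2) = 13 and 2^2 + 3^2 = 13.
Assume b(i) = 2^i + 3^i for all 1 ≤ i ≤ j, where j ≥ 2.
Then b(j+1) = 5b(j) − 6b(j−1) = 5·(2^j + 3^j) − 6·(2^{j−1} + 3^{j−1}) = (5·2 − 6)2^{j−1} + (5·3 − 6)3^{j−1} = 4·2^{j−1} + 9·3^{j−1} = 2^{j+1} + 3^{j+1}.
So the formula holds for j+1, and by strong induction b(n) = 2^n + 3^n for all n ≥ 1.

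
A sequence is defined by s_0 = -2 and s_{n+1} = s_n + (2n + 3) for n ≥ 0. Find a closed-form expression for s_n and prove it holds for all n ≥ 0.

Claim: s_n = n^2 + 2n − 2.

Base case: s_0 = -2, and 0^2 + 2·0 − 2 = -2.
Assume s_j = j^2 + 2j − 2.
Then s_{j+1} = s_j + (2j + 3) = (j^2 + 2j − 2) + (2j + 3) = j^2 + 4j + 1,
and (j+1)^2 + 2·(j+1) − 2 = j^2 + 4j + 1.
By induction, s_n = n^2 + 2n − 2 for all n ≥ 0.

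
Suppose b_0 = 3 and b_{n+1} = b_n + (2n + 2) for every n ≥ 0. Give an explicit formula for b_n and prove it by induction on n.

Claim: b_n = n^2 + n + 3.

Base case: b_0 = 3, and 0^2 + 0 + 3 = 3.
Assume b_r = r^2 + r + 3.
Then b_{r+1} = b_r + (2r + 2) = (r^2 + r + 3) + (2r + 2) = r^2 + 3r + 5,
and (r+1)^2 + (r+1) + 3 = r^2 + 3r + 5.
By induction, b_n = n^2 + n + 3 for all n ≥ 0.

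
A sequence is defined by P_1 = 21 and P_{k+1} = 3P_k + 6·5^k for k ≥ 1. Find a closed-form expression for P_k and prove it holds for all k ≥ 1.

Claim: P_k = 2·3^k + 3·5^k.

Base case: P_1 = 21, and 2·3^1 + 3·5^1 = 6 + 15 = 21.
Assume P_m = 2·3^m + 3·5^m for some m ≥ 1.
Then P_{m+1} = 3P_m + 6·5^m = 3·(2·3^m + 3·5^m) + 6·5^m = 2·3^{m+1} + 9·5^m + 6·5^m = 2·3^{m+1} + 15·5^m = 2·3^{m+1} + 3·5^{m+1}.
Hence P_k = 2·3^k + 3·5^k for every k ≥ 1, by induction.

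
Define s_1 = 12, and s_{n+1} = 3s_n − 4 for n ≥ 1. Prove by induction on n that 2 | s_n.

Base case: s_1 = 12 = 2·6, so 2 | s_1.
Assume 2 | s_j, so s_j = 2t for some integer t.
Then s_{j+1} = 3s_j − 4 = 3·(2t) − 4 = 2(3t − 2), so 2 | s_{j+1}.
By induction, 2 | s_n for all n ≥ 1.

2 | s_n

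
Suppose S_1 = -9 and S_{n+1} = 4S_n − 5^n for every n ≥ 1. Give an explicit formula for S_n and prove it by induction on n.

Claim: S_n = -4^n − 5^n.

Base case: S_1 = -9, and -4^1 − 5^1 = -4 − 5 = -9.
Assume S_m = -4^m − 5^m for some m ≥ 1.
Then S_{m+1} = 4S_m − 5^m = 4·(-4^m − 5^m) − 5^m = -4^{m+1} − 4·5^m − 5^m = -4^{m+1} − 5·5^m = -4^{m+1} − 5^{m+1}.
By induction, S_n = -4^n − 5^n for all n ≥ 1.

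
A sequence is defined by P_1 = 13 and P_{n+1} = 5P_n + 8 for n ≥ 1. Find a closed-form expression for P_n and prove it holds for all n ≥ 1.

Claim: P_n = 3·5^n − 2.

Base case: P_1 = 13, and 3·5^1 − 2 = 15 − 2 = 13.
Assume P_j = 3·5^j − 2 for some j ≥ 1.
Then P_{j+1} = 5P_j + 8 = 5·(3·5^j − 2) + 8 = 15·5^j − 10 + 8 = 3·5^{j+1} − 2.
So the formula holds for j+1, and by induction P_n = 3·5^n − 2 for all n ≥ 1.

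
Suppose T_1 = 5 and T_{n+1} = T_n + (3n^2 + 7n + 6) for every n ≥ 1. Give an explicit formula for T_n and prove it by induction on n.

Claim: T_n = n^3 + 2n^2 + 3n − 1.

Base case: T_1 = 5, and 1^3 + 2·1^2 + 3·1 − 1 = 5.
Assume T_k = k^3 + 2k^2 + 3k − 1.
Then T_{k+1} = T_k + (3k^2 + 7k + 6) = (k^3 + 2k^2 + 3k − 1) + (3k^2 + 7k + 6) = k^3 + 5k^2 + 10k + 5,
and (k+1)^3 + 2·(k+1)^2 + 3·(k+1) − 1 = k^3 + 5k^2 + 10k + 5.
This completes the inductive step, so T_n = n^3 + 2n^2 + 3n − 1 for all n ≥ 1.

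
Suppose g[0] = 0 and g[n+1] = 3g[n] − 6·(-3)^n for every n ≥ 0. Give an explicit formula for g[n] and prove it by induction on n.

Claim: g[n] = -3^n + (-3)^n.

Base case: g[0] = 0, and -3^0 + (-3)^0 = -1 + 1 = 0.
Assume g[r] = -3^r + (-3)^r for some r ≥ 0.
Then g[r+1] = 3g[r] − 6·(-3)^r = 3·(-3^r + (-3)^r) − 6·(-3)^r = -3^{r+1} + 3·(-3)^r − 6·(-3)^r = -3^{r+1} − 3·(-3)^r = -3^{r+1} + (-3)^{r+1}.
By induction, g[n] = -3^n + (-3)^n for all n ≥ 0.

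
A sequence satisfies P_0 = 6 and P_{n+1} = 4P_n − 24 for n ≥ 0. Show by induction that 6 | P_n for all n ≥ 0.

Base case: P_0 = 6 = 6·1, so 6 | P_0.
Assume 6 | P_r, so P_r = 6t for some integer t.
Then P_{r+1} = 4P_r − 24 = 4·(6t) − 24 = 6(4t − 4), so 6 | P_{r+1}.
Hence 6 | P_n for every n ≥ 0, by induction.

6 | P_n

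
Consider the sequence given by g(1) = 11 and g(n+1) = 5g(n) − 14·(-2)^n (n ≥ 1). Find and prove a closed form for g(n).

Claim: g(n) = 3·5^n + 2·(-2)^n.

Base case: g(1) = 11, and 3·5^1 + 2·(-2)^1 = 15 − 4 = 11.
Assume g(m) = 3·5^m + 2·(-2)^m for some m ≥ 1.
Then g(m+1) = 5g(m) − 14·(-2)^m = 5·(3·5^m + 2·(-2)^m) − 14·(-2)^m = 3·5^{m+1} + 10·(-2)^m − 14·(-2)^m = 3·5^{m+1} − 4·(-2)^m = 3·5^{m+1} + 2·(-2)^{m+1}.
By induction, g(n) = 3·5^n + 2·(-2)^n for all n ≥ 1.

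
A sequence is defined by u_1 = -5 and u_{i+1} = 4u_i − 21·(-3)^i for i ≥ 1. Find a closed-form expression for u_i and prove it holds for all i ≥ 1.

Claim: u_i = 4^i + 3·(-3)^i.

Base case: u_1 = -5, and 4^1 + 3·(-3)^1 = 4 − 9 = -5.
Assume u_j = 4^j + 3·(-3)^j for some j ≥ 1.
Then u_{j+1} = 4u_j − 21·(-3)^j = 4·(4^j + 3·(-3)^j) − 21·(-3)^j = 4^{j+1} + 12·(-3)^j − 21·(-3)^j = 4^{j+1} − 9·(-3)^j = 4^{j+1} + 3·(-3)^{j+1}.
Hence u_i = 4^i + 3·(-3)^i for every i ≥ 1, by induction.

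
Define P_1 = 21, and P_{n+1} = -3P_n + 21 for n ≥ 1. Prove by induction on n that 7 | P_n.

Base case: P_1 = 21 = 7·3, so 7 | P_1.
Assume 7 | P_r, so P_r = 7t for some integer t.
Then P_{r+1} = -3P_r + 21 = -3·(7t) + 21 = 7(-3t + 3), so 7 | P_{r+1}.
Hence 7 | P_n for every n ≥ 1, by induction.

7 | P_n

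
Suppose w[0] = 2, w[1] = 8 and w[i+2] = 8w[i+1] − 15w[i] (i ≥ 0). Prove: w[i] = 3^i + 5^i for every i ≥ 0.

Base cases: w[0] = 2 and 3^0 + 5^0 = 2; w[1] = 8 and 3^1 + 5^1 = 8.
Assume w[j] = 3^j + 5^j for all 0 ≤ j ≤ r, where r ≥ 1.
Then w[r+1] = 8w[r] − 15w[r−1] = 8·(3^r + 5^r) − 15·(3^{r−1} + 5^{r−1}) = (8·3 − 15)3^{r−1} + (8·5 − 15)5^{r−1} = 9·3^{r−1} + 25·5^{r−1} = 3^{r+1} + 5^{r+1}.
So the formula holds for r+1, and by strong induction w[i] = 3^i + 5^i for all i ≥ 0.

w[i] = 3^i + 5^i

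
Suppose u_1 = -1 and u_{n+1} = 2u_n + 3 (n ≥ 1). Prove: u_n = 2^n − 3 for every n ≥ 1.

Base case: u_1 = -1, and 2^1 − 3 = 2 − 3 = -1.
Assume u_j = 2^j − 3 for some j ≥ 1.
Then u_{j+1} = 2u_j + 3 = 2·(2^j − 3) + 3 = 2^{j+1} − 6 + 3 = 2^{j+1} − 3.
This completes the inductive step, so u_n = 2^n − 3 for all n ≥ 1.

u_n = 2^n − 3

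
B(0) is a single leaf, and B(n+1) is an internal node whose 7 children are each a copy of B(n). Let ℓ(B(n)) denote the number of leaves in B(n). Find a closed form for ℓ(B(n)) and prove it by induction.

Claim: ℓ(B(n)) = 7^n.

Base case: ℓ(B(0)) = 1, and 7^0 = 1.
Assume ℓ(B(r)) = 7^r.
Then ℓ(B(r+1)) = 7·ℓ(B(r)) = 7·7^r = 7^{r+1}.
Hence ℓ(B(n)) = 7^n for every n ≥ 0, by induction.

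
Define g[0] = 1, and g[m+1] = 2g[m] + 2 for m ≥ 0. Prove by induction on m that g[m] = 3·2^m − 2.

Base case: g[0] = 1, and 3·2^0 − 2 = 3 − 2 = 1.
Assume g[j] = 3·2^j − 2 for some j ≥ 0.
Then g[j+1] = 2g[j] + 2 = 2·(3·2^j − 2) + 2 = 6·2^j − 4 + 2 = 3·2^{j+1} − 2.
So the formula holds for j+1, and by induction g[m] = 3·2^m − 2 for all m ≥ 0.

g[m] = 3·2^m − 2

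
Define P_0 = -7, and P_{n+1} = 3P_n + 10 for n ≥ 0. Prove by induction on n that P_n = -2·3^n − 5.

Base case: P_0 = -7, and -2·3^0 − 5 = -2 − 5 = -7.
Assume P_m = -2·3^m − 5 for some m ≥ 0.
Then P_{m+1} = 3P_m + 10 = 3·(-2·3^m − 5) + 10 = -6·3^m − 15 + 10 = -2·3^{m+1} − 5.
By induction, P_n = -2·3^n − 5 for all n ≥ 0.

P_n = -2·3^n − 5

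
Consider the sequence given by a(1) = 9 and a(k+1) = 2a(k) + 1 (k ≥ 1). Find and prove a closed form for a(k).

Claim: a(k) = 5·2^k − 1.

Base case: a(1) = 9, and 5·2^1 − 1 = 10 − 1 = 9.
Assume a(j) = 5·2^j − 1 for some j ≥ 1.
Then a(j+1) = 2a(j) + 1 = 2·(5·2^j − 1) + 1 = 10·2^j − 2 + 1 = 5·2^{j+1} − 1.
So the formula holds for j+1, and by induction a(k) = 5·2^k − 1 for all k ≥ 1.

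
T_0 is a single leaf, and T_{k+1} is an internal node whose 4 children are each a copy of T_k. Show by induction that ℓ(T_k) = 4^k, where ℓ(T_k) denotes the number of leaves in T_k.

Base case: ℓ(T_0) = 1, and 4^0 = 1.
Assume ℓ(T_j) = 4^j.
Then ℓ(T_{j+1}) = 4·ℓ(T_j) = 4·4^j = 4^{j+1}.
Hence ℓ(T_k) = 4^k for every k ≥ 0, by induction.

ℓ(T_k) = 4^k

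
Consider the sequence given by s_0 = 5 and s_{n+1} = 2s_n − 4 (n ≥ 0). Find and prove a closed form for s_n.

Claim: s_n = 2^n + 4.

Base case: s_0 = 5, and 2^0 + 4 = 1 + 4 = 5.
Assume s_m = 2^m + 4 for some m ≥ 0.
Then s_{m+1} = 2s_m − 4 = 2·(2^m + 4) − 4 = 2^{m+1} + 8 − 4 = 2^{m+1} + 4.
By induction, s_n = 2^n + 4 for all n ≥ 0.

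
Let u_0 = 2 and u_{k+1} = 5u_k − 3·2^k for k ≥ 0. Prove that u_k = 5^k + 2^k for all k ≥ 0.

Base case: u_0 = 2, and 5^0 + 2^0 = 1 + 1 = 2.
Assume u_m = 5^m + 2^m for some m ≥ 0.
Then u_{m+1} = 5u_m − 3·2^m = 5·(5^m + 2^m) − 3·2^m = 5^{m+1} + 5·2^m − 3·2^m = 5^{m+1} + 2·2^m = 5^{m+1} + 2^{m+1}.
This completes the inductive step, so u_k = 5^k + 2^k for all k ≥ 0.

u_k = 5^k + 2^k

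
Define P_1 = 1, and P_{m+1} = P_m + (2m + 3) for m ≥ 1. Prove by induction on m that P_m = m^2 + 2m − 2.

Base case: P_1 = 1, and 1^2 + 2·1 − 2 = 1.
Assume P_j = j^2 + 2j − 2.
Then P_{j+1} = P_j + (2j + 3) = (j^2 + 2j − 2) + (2j + 3) = j^2 + 4j + 1,
and (j+1)^2 + 2·(j+1) − 2 = j^2 + 4j + 1.
This completes the inductive step, so P_m = m^2 + 2m − 2 for all m ≥ 1.

P_m = m^2 + 2m − 2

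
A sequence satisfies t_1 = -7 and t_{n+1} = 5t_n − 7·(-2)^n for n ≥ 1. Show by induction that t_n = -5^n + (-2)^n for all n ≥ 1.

Base case: t_1 = -7, and -5^1 + (-2)^1 = -5 − 2 = -7.
Assume t_k = -5^k + (-2)^k for some k ≥ 1.
Then t_{k+1} = 5t_k − 7·(-2)^k = 5·(-5^k + (-2)^k) − 7·(-2)^k = -5^{k+1} + 5·(-2)^k − 7·(-2)^k = -5^{k+1} − 2·(-2)^k = -5^{k+1} + (-2)^{k+1}.
By induction, t_n = -5^n + (-2)^n for all n ≥ 1.

t_n = -5^n + (-2)^n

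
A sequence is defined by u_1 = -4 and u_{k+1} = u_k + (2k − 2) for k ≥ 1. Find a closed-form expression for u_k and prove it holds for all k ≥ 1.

Claim: u_k = k^2 − 3k − 2.

Base case: u_1 = -4, and 1^2 − 3·1 − 2 = -4.
Assume u_j = j^2 − 3j − 2.
Then u_{j+1} = u_j + (2j − 2) = (j^2 − 3j − 2) + (2j − 2) = j^2 − j − 4,
and (j+1)^2 − 3·(j+1) − 2 = j^2 − j − 4.
By induction, u_k = k^2 − 3k − 2 for all k ≥ 1.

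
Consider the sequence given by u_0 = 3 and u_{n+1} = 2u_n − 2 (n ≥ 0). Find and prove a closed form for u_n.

Claim: u_n = 2^n + 2.

Base case: u_0 = 3, and 2^0 + 2 = 1 + 2 = 3.
Assume u_r = 2^r + 2 for some r ≥ 0.
Then u_{r+1} = 2u_r − 2 = 2·(2^r + 2) − 2 = 2^{r+1} + 4 − 2 = 2^{r+1} + 2.
Hence u_n = 2^n + 2 for every n ≥ 0, by induction.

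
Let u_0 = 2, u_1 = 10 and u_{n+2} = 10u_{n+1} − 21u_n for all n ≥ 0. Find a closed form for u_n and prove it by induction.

Claim: u_n = 7^n + 3^n.

Base cases: u_0 = 2 and 7^0 + 3^0 = 2; u_1 = 10 and 7^1 + 3^1 = 10.
Assume u_j = 7^j + 3^j for all 0 ≤ j ≤ m, where m ≥ 1.
Then u_{m+1} = 10u_m − 21u_{m−1} = 10·(7^m + 3^m) − 21·(7^{m−1} + 3^{m−1}) = (10·7 − 21)7^{m−1} + (10·3 − 21)3^{m−1} = 49·7^{m−1} + 9·3^{m−1} = 7^{m+1} + 3^{m+1}.
Hence u_n = 7^n + 3^n for every n ≥ 0, by strong induction.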